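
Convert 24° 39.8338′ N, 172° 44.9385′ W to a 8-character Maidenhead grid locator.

AL34pp09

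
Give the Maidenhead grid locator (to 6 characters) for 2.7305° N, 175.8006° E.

Shift to the Maidenhead origin (180°W, 90°S): lon 355.8006, lat 92.7305.
Field (20°×10°, letters A–R): lon ⌊355.8006/20⌋ = 17 → R; lat ⌊92.7305/10⌋ = 9 → J.
Square (2°×1°, digits 0–9): lon ⌊15.8006/2⌋ = 7; lat ⌊2.7305/1⌋ = 2.
Subsquare (5′×2.5′, letters a–x): lon ⌊1.8006/0.0833333⌋ = 21 → v; lat ⌊0.7305/0.0416667⌋ = 17 → r.

RJ72vr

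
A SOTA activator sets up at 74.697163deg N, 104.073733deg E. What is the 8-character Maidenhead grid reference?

Offset from 180°W / 90°S: lon 284.07373°, lat 164.69716°.
Field: lon ⌊284.07373/20⌋ = 14 → O; lat ⌊164.69716/10⌋ = 16 → Q.
Square: lon ⌊4.07373/2⌋ = 2; lat ⌊4.69716/1⌋ = 4.
Subsquare: lon ⌊0.07373/0.0833333⌋ = 0 → a; lat ⌊0.69716/0.0416667⌋ = 16 → q.
Extended square: lon ⌊0.07373/0.00833333⌋ = 8; lat ⌊0.03050/0.00416667⌋ = 7.

OQ24aq87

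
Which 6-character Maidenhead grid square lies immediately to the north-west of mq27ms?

MQ27lt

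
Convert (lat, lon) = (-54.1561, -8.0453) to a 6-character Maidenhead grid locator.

ID55xu

Offset from 180°W / 90°S: lon 171.9547°, lat 35.8439°.
Field: 171.9547/20 → 8 → I, 35.8439/10 → 3 → D; chars ID.
Square: 11.9547/2 → 5, 5.8439/1 → 5; chars 55.
Subsquare: 1.9547/0.0833333 → 23 → x, 0.8439/0.0416667 → 20 → u; chars xu.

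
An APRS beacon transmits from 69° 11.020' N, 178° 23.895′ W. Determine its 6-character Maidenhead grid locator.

Shift to the Maidenhead origin (180°W, 90°S): lon 1.6018, lat 159.1837.
Field: 1.6018/20 → 0 → A, 159.1837/10 → 15 → P; chars AP.
Square: 1.6018/2 → 0, 9.1837/1 → 9; chars 09.
Subsquare: 1.6018/0.0833333 → 19 → t, 0.1837/0.0416667 → 4 → e; chars te.

AP09te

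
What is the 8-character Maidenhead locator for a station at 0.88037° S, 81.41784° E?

Shift to the Maidenhead origin (180°W, 90°S): lon 261.41784, lat 89.11963.
Field (20°×10°, letters A–R): 261.41784/20 → 13 → N, 89.11963/10 → 8 → I; chars NI.
Square (2°×1°, digits 0–9): 1.41784/2 → 0, 9.11963/1 → 9; chars 09.
Subsquare (5′×2.5′, letters a–x): 1.41784/0.0833333 → 17 → r, 0.11963/0.0416667 → 2 → c; chars rc.
Extended square (30″×15″, digits 0–9): 0.00117/0.00833333 → 0, 0.03630/0.00416667 → 8; chars 08.

NI09rc08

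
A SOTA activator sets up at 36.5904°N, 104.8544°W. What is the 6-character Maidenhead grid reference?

DM76no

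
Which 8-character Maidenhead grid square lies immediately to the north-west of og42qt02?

OG42pt93

Longitude extended square 0; −1 → -1, wraps to 9, carry into subsquare.
Longitude subsquare q = 16; −1 → 15 = p.
Latitude extended square 2; +1 → 3.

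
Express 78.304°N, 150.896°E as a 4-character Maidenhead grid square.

QQ58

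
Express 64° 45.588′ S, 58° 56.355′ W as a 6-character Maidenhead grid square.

GC05mf

Add 180° to longitude and 90° to latitude: 121.0607, 25.2402.
Field: lon ⌊121.0607/20⌋ = 6 → G; lat ⌊25.2402/10⌋ = 2 → C.
Square: lon ⌊1.0607/2⌋ = 0; lat ⌊5.2402/1⌋ = 5.
Subsquare: lon ⌊1.0607/0.0833333⌋ = 12 → m; lat ⌊0.2402/0.0416667⌋ = 5 → f.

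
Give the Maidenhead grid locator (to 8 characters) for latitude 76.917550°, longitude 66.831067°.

MQ36jw90

Add 180° to longitude and 90° to latitude: 246.83107, 166.91755.
Field (20°×10°, letters A–R): 246.83107/20 → 12 → M, 166.91755/10 → 16 → Q; chars MQ.
Square (2°×1°, digits 0–9): 6.83107/2 → 3, 6.91755/1 → 6; chars 36.
Subsquare (5′×2.5′, letters a–x): 0.83107/0.0833333 → 9 → j, 0.91755/0.0416667 → 22 → w; chars jw.
Extended square (30″×15″, digits 0–9): 0.08107/0.00833333 → 9, 0.00088/0.00416667 → 0; chars 90.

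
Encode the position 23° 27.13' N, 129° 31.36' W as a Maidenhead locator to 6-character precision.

CL53fk

Offset from 180°W / 90°S: lon 50.4773°, lat 113.4522°.
Field: 50.4773/20 → 2 → C, 113.4522/10 → 11 → L; chars CL.
Square: 10.4773/2 → 5, 3.4522/1 → 3; chars 53.
Subsquare: 0.4773/0.0833333 → 5 → f, 0.4522/0.0416667 → 10 → k; chars fk.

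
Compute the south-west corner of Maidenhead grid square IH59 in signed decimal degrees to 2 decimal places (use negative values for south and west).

-11.00, -10.00

Field I=8, H=7: +8·20° lon, +7·10° lat → SW at lon -20°, lat -20°.
Square 5, 9: +5·2° lon, +9·1° lat → SW at lon -10°, lat -11°.
latitude -11.00, longitude -10.00.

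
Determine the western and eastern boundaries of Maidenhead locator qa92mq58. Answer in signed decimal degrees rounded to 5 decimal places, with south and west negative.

159.04167, 159.05000

Field Q=16, A=0: +16·20° lon, +0·10° lat → SW at lon 140°, lat -90°.
Square 9, 2: +9·2° lon, +2·1° lat → SW at lon 158°, lat -88°.
Subsquare m=12, q=16: +12·0.0833333° lon, +16·0.0416667° lat → SW at lon 159°, lat -87.3333°.
Extended square 5, 8: +5·0.00833333° lon, +8·0.00416667° lat → SW at lon 159.042°, lat -87.3°.
Cell spans 0.00833333° lon × 0.00416667° lat.
west 159.04167, east 159.05000.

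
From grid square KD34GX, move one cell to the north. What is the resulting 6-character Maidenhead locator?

Latitude subsquare x = 23; +1 → 24, wraps to 0 = a, carry into square.
Latitude square 4; +1 → 5.
The longitude characters are unchanged.

KD35ga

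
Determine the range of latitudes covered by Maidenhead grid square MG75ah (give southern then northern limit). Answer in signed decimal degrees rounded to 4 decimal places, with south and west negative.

Field M=12, G=6: +12·20° lon, +6·10° lat → SW at lon 60°, lat -30°.
Square 7, 5: +7·2° lon, +5·1° lat → SW at lon 74°, lat -25°.
Subsquare a=0, h=7: +0·0.0833333° lon, +7·0.0416667° lat → SW at lon 74°, lat -24.7083°.
Cell spans 0.0833333° lon × 0.0416667° lat.
south -24.7083, north -24.6667.

-24.7083, -24.6667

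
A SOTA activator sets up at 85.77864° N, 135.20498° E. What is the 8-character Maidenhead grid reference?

PR75os46

Offset from 180°W / 90°S: lon 315.20498°, lat 175.77864°.
Field: lon ⌊315.20498/20⌋ = 15 → P; lat ⌊175.77864/10⌋ = 17 → R.
Square: lon ⌊15.20498/2⌋ = 7; lat ⌊5.77864/1⌋ = 5.
Subsquare: lon ⌊1.20498/0.0833333⌋ = 14 → o; lat ⌊0.77864/0.0416667⌋ = 18 → s.
Extended square: lon ⌊0.03831/0.00833333⌋ = 4; lat ⌊0.02864/0.00416667⌋ = 6.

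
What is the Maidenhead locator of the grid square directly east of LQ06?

LQ16

Longitude square 0; +1 → 1.
The latitude characters are unchanged.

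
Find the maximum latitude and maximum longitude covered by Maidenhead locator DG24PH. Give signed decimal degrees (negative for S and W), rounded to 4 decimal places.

-25.6667, -114.6667

Field D=3, G=6: +3·20° lon, +6·10° lat → SW at lon -120°, lat -30°.
Square 2, 4: +2·2° lon, +4·1° lat → SW at lon -116°, lat -26°.
Subsquare p=15, h=7: +15·0.0833333° lon, +7·0.0416667° lat → SW at lon -114.75°, lat -25.7083°.
Cell spans 0.0833333° lon × 0.0416667° lat. NE corner is SW corner plus one full cell.
latitude -25.6667, longitude -114.6667.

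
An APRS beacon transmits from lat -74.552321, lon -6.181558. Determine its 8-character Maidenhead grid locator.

IB65vk87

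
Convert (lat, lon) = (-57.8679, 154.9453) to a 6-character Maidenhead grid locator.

QD72ld

Shift to the Maidenhead origin (180°W, 90°S): lon 334.9453, lat 32.1321.
Field (20°×10°, letters A–R): lon ⌊334.9453/20⌋ = 16 → Q; lat ⌊32.1321/10⌋ = 3 → D.
Square (2°×1°, digits 0–9): lon ⌊14.9453/2⌋ = 7; lat ⌊2.1321/1⌋ = 2.
Subsquare (5′×2.5′, letters a–x): lon ⌊0.9453/0.0833333⌋ = 11 → l; lat ⌊0.1321/0.0416667⌋ = 3 → d.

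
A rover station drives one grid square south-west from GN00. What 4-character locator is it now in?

FM99

Longitude square 0; −1 → -1, wraps to 9, carry into field.
Longitude field G = 6; −1 → 5 = F.
Latitude square 0; −1 → -1, wraps to 9, carry into field.
Latitude field N = 13; −1 → 12 = M.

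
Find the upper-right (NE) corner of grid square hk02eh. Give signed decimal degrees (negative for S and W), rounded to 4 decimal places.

Field H=7, K=10: +7·20° lon, +10·10° lat → SW at lon -40°, lat 10°.
Square 0, 2: +0·2° lon, +2·1° lat → SW at lon -40°, lat 12°.
Subsquare e=4, h=7: +4·0.0833333° lon, +7·0.0416667° lat → SW at lon -39.6667°, lat 12.2917°.
Cell spans 0.0833333° lon × 0.0416667° lat. NE corner is SW corner plus one full cell.
latitude 12.3333, longitude -39.5833.

12.3333, -39.5833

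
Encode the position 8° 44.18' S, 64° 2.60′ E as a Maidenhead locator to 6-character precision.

Offset from 180°W / 90°S: lon 244.0433°, lat 81.2637°.
Field: lon ⌊244.0433/20⌋ = 12 → M; lat ⌊81.2637/10⌋ = 8 → I.
Square: lon ⌊4.0433/2⌋ = 2; lat ⌊1.2637/1⌋ = 1.
Subsquare: lon ⌊0.0433/0.0833333⌋ = 0 → a; lat ⌊0.2637/0.0416667⌋ = 6 → g.

MI21ag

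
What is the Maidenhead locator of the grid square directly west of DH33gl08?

Longitude extended square 0; −1 → -1, wraps to 9, carry into subsquare.
Longitude subsquare g = 6; −1 → 5 = f.
The latitude characters are unchanged.

DH33fl98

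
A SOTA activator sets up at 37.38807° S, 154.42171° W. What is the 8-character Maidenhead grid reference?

BF22so96

Shift to the Maidenhead origin (180°W, 90°S): lon 25.57829, lat 52.61193.
Field: lon ⌊25.57829/20⌋ = 1 → B; lat ⌊52.61193/10⌋ = 5 → F.
Square: lon ⌊5.57829/2⌋ = 2; lat ⌊2.61193/1⌋ = 2.
Subsquare: lon ⌊1.57829/0.0833333⌋ = 18 → s; lat ⌊0.61193/0.0416667⌋ = 14 → o.
Extended square: lon ⌊0.07829/0.00833333⌋ = 9; lat ⌊0.02860/0.00416667⌋ = 6.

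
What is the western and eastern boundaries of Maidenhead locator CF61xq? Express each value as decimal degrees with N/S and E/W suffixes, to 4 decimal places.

Field C=2, F=5: +2·20° lon, +5·10° lat → SW at lon -140°, lat -40°.
Square 6, 1: +6·2° lon, +1·1° lat → SW at lon -128°, lat -39°.
Subsquare x=23, q=16: +23·0.0833333° lon, +16·0.0416667° lat → SW at lon -126.083°, lat -38.3333°.
Cell spans 0.0833333° lon × 0.0416667° lat.
west 126.0833° W, east 126.0000° W.

126.0833° W, 126.0000° W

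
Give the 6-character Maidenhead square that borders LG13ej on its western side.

Longitude subsquare e = 4; −1 → 3 = d.
The latitude characters are unchanged.

LG13dj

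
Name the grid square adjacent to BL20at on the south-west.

Longitude subsquare a = 0; −1 → -1, wraps to 23 = x, carry into square.
Longitude square 2; −1 → 1.
Latitude subsquare t = 19; −1 → 18 = s.

BL10xs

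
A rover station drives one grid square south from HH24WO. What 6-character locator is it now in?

HH24wn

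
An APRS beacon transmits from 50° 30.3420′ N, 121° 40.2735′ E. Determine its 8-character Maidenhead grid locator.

PO00um01

Shift to the Maidenhead origin (180°W, 90°S): lon 301.67122, lat 140.50570.
Field: lon ⌊301.67122/20⌋ = 15 → P; lat ⌊140.50570/10⌋ = 14 → O.
Square: lon ⌊1.67122/2⌋ = 0; lat ⌊0.50570/1⌋ = 0.
Subsquare: lon ⌊1.67122/0.0833333⌋ = 20 → u; lat ⌊0.50570/0.0416667⌋ = 12 → m.
Extended square: lon ⌊0.00456/0.00833333⌋ = 0; lat ⌊0.00570/0.00416667⌋ = 1.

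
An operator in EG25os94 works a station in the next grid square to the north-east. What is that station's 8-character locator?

EG25ps05

Longitude extended square 9; +1 → 10, wraps to 0, carry into subsquare.
Longitude subsquare o = 14; +1 → 15 = p.
Latitude extended square 4; +1 → 5.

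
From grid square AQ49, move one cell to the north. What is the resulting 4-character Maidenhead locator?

Latitude square 9; +1 → 10, wraps to 0, carry into field.
Latitude field Q = 16; +1 → 17 = R.
The longitude characters are unchanged.

AR40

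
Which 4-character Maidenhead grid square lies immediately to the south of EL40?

Latitude square 0; −1 → -1, wraps to 9, carry into field.
Latitude field L = 11; −1 → 10 = K.
The longitude characters are unchanged.

EK49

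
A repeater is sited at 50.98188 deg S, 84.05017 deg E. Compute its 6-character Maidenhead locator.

ND29aa

Add 180° to longitude and 90° to latitude: 264.0502, 39.0181.
Field: lon ⌊264.0502/20⌋ = 13 → N; lat ⌊39.0181/10⌋ = 3 → D.
Square: lon ⌊4.0502/2⌋ = 2; lat ⌊9.0181/1⌋ = 9.
Subsquare: lon ⌊0.0502/0.0833333⌋ = 0 → a; lat ⌊0.0181/0.0416667⌋ = 0 → a.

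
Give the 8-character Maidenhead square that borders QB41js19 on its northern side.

QB41jt10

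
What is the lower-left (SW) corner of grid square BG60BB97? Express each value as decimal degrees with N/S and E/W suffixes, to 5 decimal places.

Field B=1, G=6: +1·20° lon, +6·10° lat → SW at lon -160°, lat -30°.
Square 6, 0: +6·2° lon, +0·1° lat → SW at lon -148°, lat -30°.
Subsquare b=1, b=1: +1·0.0833333° lon, +1·0.0416667° lat → SW at lon -147.917°, lat -29.9583°.
Extended square 9, 7: +9·0.00833333° lon, +7·0.00416667° lat → SW at lon -147.842°, lat -29.9292°.
latitude 29.92917° S, longitude 147.84167° W.

29.92917° S, 147.84167° W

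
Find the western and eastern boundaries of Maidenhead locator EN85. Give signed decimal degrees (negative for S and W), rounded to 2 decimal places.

-84.00, -82.00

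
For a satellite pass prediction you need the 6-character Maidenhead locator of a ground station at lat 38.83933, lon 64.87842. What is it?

MM28ku

Shift to the Maidenhead origin (180°W, 90°S): lon 244.8784, lat 128.8393.
Field: lon ⌊244.8784/20⌋ = 12 → M; lat ⌊128.8393/10⌋ = 12 → M.
Square: lon ⌊4.8784/2⌋ = 2; lat ⌊8.8393/1⌋ = 8.
Subsquare: lon ⌊0.8784/0.0833333⌋ = 10 → k; lat ⌊0.8393/0.0416667⌋ = 20 → u.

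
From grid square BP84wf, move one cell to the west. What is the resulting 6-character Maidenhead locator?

BP84vf

Longitude subsquare w = 22; −1 → 21 = v.
The latitude characters are unchanged.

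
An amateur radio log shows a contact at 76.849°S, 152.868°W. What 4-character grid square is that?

BB33

Shift to the Maidenhead origin (180°W, 90°S): lon 27.13, lat 13.15.
Field: lon ⌊27.13/20⌋ = 1 → B; lat ⌊13.15/10⌋ = 1 → B.
Square: lon ⌊7.13/2⌋ = 3; lat ⌊3.15/1⌋ = 3.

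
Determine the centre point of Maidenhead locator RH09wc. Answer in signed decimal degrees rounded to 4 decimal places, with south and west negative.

Field R=17, H=7: +17·20° lon, +7·10° lat → SW at lon 160°, lat -20°.
Square 0, 9: +0·2° lon, +9·1° lat → SW at lon 160°, lat -11°.
Subsquare w=22, c=2: +22·0.0833333° lon, +2·0.0416667° lat → SW at lon 161.833°, lat -10.9167°.
Cell spans 0.0833333° lon × 0.0416667° lat. Centre is SW corner plus half of each.
latitude -10.8958, longitude 161.8750.

-10.8958, 161.8750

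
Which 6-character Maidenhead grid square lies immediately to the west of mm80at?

MM70xt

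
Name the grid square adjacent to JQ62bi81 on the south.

JQ62bi80

Latitude extended square 1; −1 → 0.
The longitude characters are unchanged.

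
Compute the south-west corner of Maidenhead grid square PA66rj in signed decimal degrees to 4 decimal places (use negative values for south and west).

Field P=15, A=0: +15·20° lon, +0·10° lat → SW at lon 120°, lat -90°.
Square 6, 6: +6·2° lon, +6·1° lat → SW at lon 132°, lat -84°.
Subsquare r=17, j=9: +17·0.0833333° lon, +9·0.0416667° lat → SW at lon 133.417°, lat -83.625°.
latitude -83.6250, longitude 133.4167.

-83.6250, 133.4167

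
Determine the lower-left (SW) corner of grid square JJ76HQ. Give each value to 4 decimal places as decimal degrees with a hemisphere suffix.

6.6667° N, 14.5833° E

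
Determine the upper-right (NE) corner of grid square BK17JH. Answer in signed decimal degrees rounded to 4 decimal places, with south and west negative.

17.3333, -157.1667

Field B=1, K=10: +1·20° lon, +10·10° lat → SW at lon -160°, lat 10°.
Square 1, 7: +1·2° lon, +7·1° lat → SW at lon -158°, lat 17°.
Subsquare j=9, h=7: +9·0.0833333° lon, +7·0.0416667° lat → SW at lon -157.25°, lat 17.2917°.
Cell spans 0.0833333° lon × 0.0416667° lat. NE corner is SW corner plus one full cell.
latitude 17.3333, longitude -157.1667.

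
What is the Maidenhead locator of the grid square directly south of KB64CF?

KB64ce

Latitude subsquare f = 5; −1 → 4 = e.
The longitude characters are unchanged.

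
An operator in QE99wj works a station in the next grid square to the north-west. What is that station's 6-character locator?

QE99vk

Longitude subsquare w = 22; −1 → 21 = v.
Latitude subsquare j = 9; +1 → 10 = k.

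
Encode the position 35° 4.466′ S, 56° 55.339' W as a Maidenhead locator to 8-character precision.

GF14mw92

Add 180° to longitude and 90° to latitude: 123.07768, 54.92557.
Field: lon ⌊123.07768/20⌋ = 6 → G; lat ⌊54.92557/10⌋ = 5 → F.
Square: lon ⌊3.07768/2⌋ = 1; lat ⌊4.92557/1⌋ = 4.
Subsquare: lon ⌊1.07768/0.0833333⌋ = 12 → m; lat ⌊0.92557/0.0416667⌋ = 22 → w.
Extended square: lon ⌊0.07768/0.00833333⌋ = 9; lat ⌊0.00890/0.00416667⌋ = 2.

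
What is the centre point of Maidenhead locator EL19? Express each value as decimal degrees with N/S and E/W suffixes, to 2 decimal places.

29.50° N, 97.00° W

Field E=4, L=11: +4·20° lon, +11·10° lat → SW at lon -100°, lat 20°.
Square 1, 9: +1·2° lon, +9·1° lat → SW at lon -98°, lat 29°.
Cell spans 2° lon × 1° lat. Centre is SW corner plus half of each.
latitude 29.50° N, longitude 97.00° W.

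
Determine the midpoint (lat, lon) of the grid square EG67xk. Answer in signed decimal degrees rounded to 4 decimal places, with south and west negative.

Field E=4, G=6: +4·20° lon, +6·10° lat → SW at lon -100°, lat -30°.
Square 6, 7: +6·2° lon, +7·1° lat → SW at lon -88°, lat -23°.
Subsquare x=23, k=10: +23·0.0833333° lon, +10·0.0416667° lat → SW at lon -86.0833°, lat -22.5833°.
Cell spans 0.0833333° lon × 0.0416667° lat. Centre is SW corner plus half of each.
latitude -22.5625, longitude -86.0417.

-22.5625, -86.0417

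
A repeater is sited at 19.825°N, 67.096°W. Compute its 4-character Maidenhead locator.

FK69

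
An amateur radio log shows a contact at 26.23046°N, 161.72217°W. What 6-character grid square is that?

AL96df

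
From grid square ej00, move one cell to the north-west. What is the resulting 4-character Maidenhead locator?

DJ91

Longitude square 0; −1 → -1, wraps to 9, carry into field.
Longitude field E = 4; −1 → 3 = D.
Latitude square 0; +1 → 1.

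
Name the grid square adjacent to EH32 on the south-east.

EH41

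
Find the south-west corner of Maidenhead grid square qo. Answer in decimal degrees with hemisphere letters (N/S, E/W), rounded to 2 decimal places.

50.00° N, 140.00° E

Field Q=16, O=14: +16·20° lon, +14·10° lat → SW at lon 140°, lat 50°.
latitude 50.00° N, longitude 140.00° E.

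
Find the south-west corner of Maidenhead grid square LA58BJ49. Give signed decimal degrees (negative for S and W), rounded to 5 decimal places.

-81.58750, 50.11667

Field L=11, A=0: +11·20° lon, +0·10° lat → SW at lon 40°, lat -90°.
Square 5, 8: +5·2° lon, +8·1° lat → SW at lon 50°, lat -82°.
Subsquare b=1, j=9: +1·0.0833333° lon, +9·0.0416667° lat → SW at lon 50.0833°, lat -81.625°.
Extended square 4, 9: +4·0.00833333° lon, +9·0.00416667° lat → SW at lon 50.1167°, lat -81.5875°.
latitude -81.58750, longitude 50.11667.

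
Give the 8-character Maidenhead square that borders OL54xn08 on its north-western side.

OL54wn99

Longitude extended square 0; −1 → -1, wraps to 9, carry into subsquare.
Longitude subsquare x = 23; −1 → 22 = w.
Latitude extended square 8; +1 → 9.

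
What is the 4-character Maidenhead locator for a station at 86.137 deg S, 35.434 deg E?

Shift to the Maidenhead origin (180°W, 90°S): lon 215.43, lat 3.86.
Field: 215.43/20 → 10 → K, 3.86/10 → 0 → A; chars KA.
Square: 15.43/2 → 7, 3.86/1 → 3; chars 73.

KA73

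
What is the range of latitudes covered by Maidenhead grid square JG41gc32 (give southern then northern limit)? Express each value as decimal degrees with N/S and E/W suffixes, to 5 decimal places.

28.90833° S, 28.90417° S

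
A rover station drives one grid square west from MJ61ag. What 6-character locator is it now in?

Longitude subsquare a = 0; −1 → -1, wraps to 23 = x, carry into square.
Longitude square 6; −1 → 5.
The latitude characters are unchanged.

MJ51xg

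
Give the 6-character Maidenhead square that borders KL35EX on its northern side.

Latitude subsquare x = 23; +1 → 24, wraps to 0 = a, carry into square.
Latitude square 5; +1 → 6.
The longitude characters are unchanged.

KL36ea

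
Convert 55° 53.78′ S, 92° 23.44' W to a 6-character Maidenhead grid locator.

Add 180° to longitude and 90° to latitude: 87.6093, 34.1037.
Field (20°×10°, letters A–R): 87.6093/20 → 4 → E, 34.1037/10 → 3 → D; chars ED.
Square (2°×1°, digits 0–9): 7.6093/2 → 3, 4.1037/1 → 4; chars 34.
Subsquare (5′×2.5′, letters a–x): 1.6093/0.0833333 → 19 → t, 0.1037/0.0416667 → 2 → c; chars tc.

ED34tc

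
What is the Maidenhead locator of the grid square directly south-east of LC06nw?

LC06ov

Longitude subsquare n = 13; +1 → 14 = o.
Latitude subsquare w = 22; −1 → 21 = v.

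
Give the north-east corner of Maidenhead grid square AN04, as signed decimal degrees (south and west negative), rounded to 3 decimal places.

45.000, -178.000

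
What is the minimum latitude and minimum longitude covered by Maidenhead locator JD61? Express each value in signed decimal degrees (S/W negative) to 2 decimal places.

-59.00, 12.00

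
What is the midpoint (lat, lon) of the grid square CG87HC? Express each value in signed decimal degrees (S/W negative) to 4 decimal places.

-22.8958, -123.3750

Field C=2, G=6: +2·20° lon, +6·10° lat → SW at lon -140°, lat -30°.
Square 8, 7: +8·2° lon, +7·1° lat → SW at lon -124°, lat -23°.
Subsquare h=7, c=2: +7·0.0833333° lon, +2·0.0416667° lat → SW at lon -123.417°, lat -22.9167°.
Cell spans 0.0833333° lon × 0.0416667° lat. Centre is SW corner plus half of each.
latitude -22.8958, longitude -123.3750.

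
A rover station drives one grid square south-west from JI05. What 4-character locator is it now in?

Longitude square 0; −1 → -1, wraps to 9, carry into field.
Longitude field J = 9; −1 → 8 = I.
Latitude square 5; −1 → 4.

II94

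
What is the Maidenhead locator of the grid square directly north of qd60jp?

Latitude subsquare p = 15; +1 → 16 = q.
The longitude characters are unchanged.

QD60jq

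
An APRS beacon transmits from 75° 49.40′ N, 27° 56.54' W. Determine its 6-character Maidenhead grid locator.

HQ65at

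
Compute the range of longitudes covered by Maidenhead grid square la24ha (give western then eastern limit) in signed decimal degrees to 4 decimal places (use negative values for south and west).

44.5833, 44.6667

Field L=11, A=0: +11·20° lon, +0·10° lat → SW at lon 40°, lat -90°.
Square 2, 4: +2·2° lon, +4·1° lat → SW at lon 44°, lat -86°.
Subsquare h=7, a=0: +7·0.0833333° lon, +0·0.0416667° lat → SW at lon 44.5833°, lat -86°.
Cell spans 0.0833333° lon × 0.0416667° lat.
west 44.5833, east 44.6667.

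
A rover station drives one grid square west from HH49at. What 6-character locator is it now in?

HH39xt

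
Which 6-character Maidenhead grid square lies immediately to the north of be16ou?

BE16ov

Latitude subsquare u = 20; +1 → 21 = v.
The longitude characters are unchanged.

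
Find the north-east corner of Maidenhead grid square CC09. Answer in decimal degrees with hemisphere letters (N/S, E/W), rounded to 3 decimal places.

60.000° S, 138.000° W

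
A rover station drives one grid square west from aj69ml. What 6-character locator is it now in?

AJ69ll

Longitude subsquare m = 12; −1 → 11 = l.
The latitude characters are unchanged.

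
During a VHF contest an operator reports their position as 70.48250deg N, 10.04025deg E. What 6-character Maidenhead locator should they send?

Add 180° to longitude and 90° to latitude: 190.0403, 160.4825.
Field (20°×10°, letters A–R): 190.0403/20 → 9 → J, 160.4825/10 → 16 → Q; chars JQ.
Square (2°×1°, digits 0–9): 10.0403/2 → 5, 0.4825/1 → 0; chars 50.
Subsquare (5′×2.5′, letters a–x): 0.0403/0.0833333 → 0 → a, 0.4825/0.0416667 → 11 → l; chars al.

JQ50al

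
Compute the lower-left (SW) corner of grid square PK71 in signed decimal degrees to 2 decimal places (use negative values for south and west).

11.00, 134.00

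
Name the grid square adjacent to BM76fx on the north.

BM77fa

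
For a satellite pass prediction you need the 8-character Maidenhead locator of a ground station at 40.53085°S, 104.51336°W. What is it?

DE79rl82

Shift to the Maidenhead origin (180°W, 90°S): lon 75.48664, lat 49.46915.
Field: lon ⌊75.48664/20⌋ = 3 → D; lat ⌊49.46915/10⌋ = 4 → E.
Square: lon ⌊15.48664/2⌋ = 7; lat ⌊9.46915/1⌋ = 9.
Subsquare: lon ⌊1.48664/0.0833333⌋ = 17 → r; lat ⌊0.46915/0.0416667⌋ = 11 → l.
Extended square: lon ⌊0.06997/0.00833333⌋ = 8; lat ⌊0.01082/0.00416667⌋ = 2.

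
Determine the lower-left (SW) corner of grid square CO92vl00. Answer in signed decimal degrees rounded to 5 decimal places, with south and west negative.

52.45833, -120.25000

Field C=2, O=14: +2·20° lon, +14·10° lat → SW at lon -140°, lat 50°.
Square 9, 2: +9·2° lon, +2·1° lat → SW at lon -122°, lat 52°.
Subsquare v=21, l=11: +21·0.0833333° lon, +11·0.0416667° lat → SW at lon -120.25°, lat 52.4583°.
Extended square 0, 0: +0·0.00833333° lon, +0·0.00416667° lat → SW at lon -120.25°, lat 52.4583°.
latitude 52.45833, longitude -120.25000.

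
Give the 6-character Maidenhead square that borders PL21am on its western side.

Longitude subsquare a = 0; −1 → -1, wraps to 23 = x, carry into square.
Longitude square 2; −1 → 1.
The latitude characters are unchanged.

PL11xm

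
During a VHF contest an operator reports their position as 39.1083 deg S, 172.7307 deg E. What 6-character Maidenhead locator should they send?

RF60iv

Offset from 180°W / 90°S: lon 352.7307°, lat 50.8917°.
Field (20°×10°, letters A–R): 352.7307/20 → 17 → R, 50.8917/10 → 5 → F; chars RF.
Square (2°×1°, digits 0–9): 12.7307/2 → 6, 0.8917/1 → 0; chars 60.
Subsquare (5′×2.5′, letters a–x): 0.7307/0.0833333 → 8 → i, 0.8917/0.0416667 → 21 → v; chars iv.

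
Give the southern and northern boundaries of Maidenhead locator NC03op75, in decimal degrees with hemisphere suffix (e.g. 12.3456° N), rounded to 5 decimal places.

Field N=13, C=2: +13·20° lon, +2·10° lat → SW at lon 80°, lat -70°.
Square 0, 3: +0·2° lon, +3·1° lat → SW at lon 80°, lat -67°.
Subsquare o=14, p=15: +14·0.0833333° lon, +15·0.0416667° lat → SW at lon 81.1667°, lat -66.375°.
Extended square 7, 5: +7·0.00833333° lon, +5·0.00416667° lat → SW at lon 81.225°, lat -66.3542°.
Cell spans 0.00833333° lon × 0.00416667° lat.
south 66.35417° S, north 66.35000° S.

66.35417° S, 66.35000° S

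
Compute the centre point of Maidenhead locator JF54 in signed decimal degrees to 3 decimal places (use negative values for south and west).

-35.500, 11.000

Field J=9, F=5: +9·20° lon, +5·10° lat → SW at lon 0°, lat -40°.
Square 5, 4: +5·2° lon, +4·1° lat → SW at lon 10°, lat -36°.
Cell spans 2° lon × 1° lat. Centre is SW corner plus half of each.
latitude -35.500, longitude 11.000.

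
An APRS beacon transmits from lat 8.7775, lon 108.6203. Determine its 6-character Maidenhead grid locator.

Offset from 180°W / 90°S: lon 288.6203°, lat 98.7775°.
Field (20°×10°, letters A–R): lon ⌊288.6203/20⌋ = 14 → O; lat ⌊98.7775/10⌋ = 9 → J.
Square (2°×1°, digits 0–9): lon ⌊8.6203/2⌋ = 4; lat ⌊8.7775/1⌋ = 8.
Subsquare (5′×2.5′, letters a–x): lon ⌊0.6203/0.0833333⌋ = 7 → h; lat ⌊0.7775/0.0416667⌋ = 18 → s.

OJ48hs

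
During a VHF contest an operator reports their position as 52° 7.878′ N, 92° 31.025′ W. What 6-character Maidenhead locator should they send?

Shift to the Maidenhead origin (180°W, 90°S): lon 87.4829, lat 142.1313.
Field: lon ⌊87.4829/20⌋ = 4 → E; lat ⌊142.1313/10⌋ = 14 → O.
Square: lon ⌊7.4829/2⌋ = 3; lat ⌊2.1313/1⌋ = 2.
Subsquare: lon ⌊1.4829/0.0833333⌋ = 17 → r; lat ⌊0.1313/0.0416667⌋ = 3 → d.

EO32rd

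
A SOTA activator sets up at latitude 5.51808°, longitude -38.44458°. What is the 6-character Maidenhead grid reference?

Add 180° to longitude and 90° to latitude: 141.5554, 95.5181.
Field: lon ⌊141.5554/20⌋ = 7 → H; lat ⌊95.5181/10⌋ = 9 → J.
Square: lon ⌊1.5554/2⌋ = 0; lat ⌊5.5181/1⌋ = 5.
Subsquare: lon ⌊1.5554/0.0833333⌋ = 18 → s; lat ⌊0.5181/0.0416667⌋ = 12 → m.

HJ05sm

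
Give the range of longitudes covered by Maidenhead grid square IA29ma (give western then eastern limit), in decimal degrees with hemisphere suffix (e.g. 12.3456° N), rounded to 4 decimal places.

Field I=8, A=0: +8·20° lon, +0·10° lat → SW at lon -20°, lat -90°.
Square 2, 9: +2·2° lon, +9·1° lat → SW at lon -16°, lat -81°.
Subsquare m=12, a=0: +12·0.0833333° lon, +0·0.0416667° lat → SW at lon -15°, lat -81°.
Cell spans 0.0833333° lon × 0.0416667° lat.
west 15.0000° W, east 14.9167° W.

15.0000° W, 14.9167° W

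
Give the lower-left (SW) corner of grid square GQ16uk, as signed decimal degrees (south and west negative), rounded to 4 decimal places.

76.4167, -56.3333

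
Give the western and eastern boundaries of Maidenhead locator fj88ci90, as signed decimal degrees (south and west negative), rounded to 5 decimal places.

-63.75833, -63.75000

Field F=5, J=9: +5·20° lon, +9·10° lat → SW at lon -80°, lat 0°.
Square 8, 8: +8·2° lon, +8·1° lat → SW at lon -64°, lat 8°.
Subsquare c=2, i=8: +2·0.0833333° lon, +8·0.0416667° lat → SW at lon -63.8333°, lat 8.33333°.
Extended square 9, 0: +9·0.00833333° lon, +0·0.00416667° lat → SW at lon -63.7583°, lat 8.33333°.
Cell spans 0.00833333° lon × 0.00416667° lat.
west -63.75833, east -63.75000.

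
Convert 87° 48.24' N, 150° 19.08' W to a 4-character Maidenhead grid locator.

BR47

Shift to the Maidenhead origin (180°W, 90°S): lon 29.68, lat 177.80.
Field: 29.68/20 → 1 → B, 177.80/10 → 17 → R; chars BR.
Square: 9.68/2 → 4, 7.80/1 → 7; chars 47.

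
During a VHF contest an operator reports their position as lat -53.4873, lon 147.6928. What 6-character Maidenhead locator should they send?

QD36um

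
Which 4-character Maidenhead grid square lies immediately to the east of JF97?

KF07

Longitude square 9; +1 → 10, wraps to 0, carry into field.
Longitude field J = 9; +1 → 10 = K.
The latitude characters are unchanged.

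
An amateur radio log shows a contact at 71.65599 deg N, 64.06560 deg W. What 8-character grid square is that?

Add 180° to longitude and 90° to latitude: 115.93440, 161.65599.
Field: lon ⌊115.93440/20⌋ = 5 → F; lat ⌊161.65599/10⌋ = 16 → Q.
Square: lon ⌊15.93440/2⌋ = 7; lat ⌊1.65599/1⌋ = 1.
Subsquare: lon ⌊1.93440/0.0833333⌋ = 23 → x; lat ⌊0.65599/0.0416667⌋ = 15 → p.
Extended square: lon ⌊0.01773/0.00833333⌋ = 2; lat ⌊0.03099/0.00416667⌋ = 7.

FQ71xp27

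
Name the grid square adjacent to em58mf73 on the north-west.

Longitude extended square 7; −1 → 6.
Latitude extended square 3; +1 → 4.

EM58mf64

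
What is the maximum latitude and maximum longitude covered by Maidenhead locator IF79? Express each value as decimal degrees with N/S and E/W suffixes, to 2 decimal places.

30.00° S, 4.00° W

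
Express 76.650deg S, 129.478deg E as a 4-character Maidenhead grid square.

Add 180° to longitude and 90° to latitude: 309.48, 13.35.
Field: lon ⌊309.48/20⌋ = 15 → P; lat ⌊13.35/10⌋ = 1 → B.
Square: lon ⌊9.48/2⌋ = 4; lat ⌊3.35/1⌋ = 3.

PB43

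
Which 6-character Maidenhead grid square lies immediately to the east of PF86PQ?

Longitude subsquare p = 15; +1 → 16 = q.
The latitude characters are unchanged.

PF86qq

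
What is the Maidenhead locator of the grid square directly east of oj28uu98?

OJ28vu08

Longitude extended square 9; +1 → 10, wraps to 0, carry into subsquare.
Longitude subsquare u = 20; +1 → 21 = v.
The latitude characters are unchanged.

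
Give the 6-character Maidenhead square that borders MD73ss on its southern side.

MD73sr

Latitude subsquare s = 18; −1 → 17 = r.
The longitude characters are unchanged.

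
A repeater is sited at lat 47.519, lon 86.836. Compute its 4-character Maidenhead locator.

NN37

Offset from 180°W / 90°S: lon 266.84°, lat 137.52°.
Field: lon ⌊266.84/20⌋ = 13 → N; lat ⌊137.52/10⌋ = 13 → N.
Square: lon ⌊6.84/2⌋ = 3; lat ⌊7.52/1⌋ = 7.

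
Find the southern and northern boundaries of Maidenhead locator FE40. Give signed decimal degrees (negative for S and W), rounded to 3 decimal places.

-50.000, -49.000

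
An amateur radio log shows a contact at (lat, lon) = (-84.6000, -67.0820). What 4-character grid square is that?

Add 180° to longitude and 90° to latitude: 112.92, 5.40.
Field: lon ⌊112.92/20⌋ = 5 → F; lat ⌊5.40/10⌋ = 0 → A.
Square: lon ⌊12.92/2⌋ = 6; lat ⌊5.40/1⌋ = 5.

FA65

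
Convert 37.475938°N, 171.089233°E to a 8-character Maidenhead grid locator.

RM57nl04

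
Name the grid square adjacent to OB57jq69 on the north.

OB57jr60

Latitude extended square 9; +1 → 10, wraps to 0, carry into subsquare.
Latitude subsquare q = 16; +1 → 17 = r.
The longitude characters are unchanged.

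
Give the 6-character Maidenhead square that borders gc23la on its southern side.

GC22lx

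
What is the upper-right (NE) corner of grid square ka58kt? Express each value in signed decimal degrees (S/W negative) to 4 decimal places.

Field K=10, A=0: +10·20° lon, +0·10° lat → SW at lon 20°, lat -90°.
Square 5, 8: +5·2° lon, +8·1° lat → SW at lon 30°, lat -82°.
Subsquare k=10, t=19: +10·0.0833333° lon, +19·0.0416667° lat → SW at lon 30.8333°, lat -81.2083°.
Cell spans 0.0833333° lon × 0.0416667° lat. NE corner is SW corner plus one full cell.
latitude -81.1667, longitude 30.9167.

-81.1667, 30.9167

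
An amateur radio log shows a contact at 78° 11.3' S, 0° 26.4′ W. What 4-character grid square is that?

Shift to the Maidenhead origin (180°W, 90°S): lon 179.56, lat 11.81.
Field: 179.56/20 → 8 → I, 11.81/10 → 1 → B; chars IB.
Square: 19.56/2 → 9, 1.81/1 → 1; chars 91.

IB91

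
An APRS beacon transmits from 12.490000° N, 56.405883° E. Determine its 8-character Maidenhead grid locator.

LK82el87

Shift to the Maidenhead origin (180°W, 90°S): lon 236.40588, lat 102.49000.
Field: 236.40588/20 → 11 → L, 102.49000/10 → 10 → K; chars LK.
Square: 16.40588/2 → 8, 2.49000/1 → 2; chars 82.
Subsquare: 0.40588/0.0833333 → 4 → e, 0.49000/0.0416667 → 11 → l; chars el.
Extended square: 0.07255/0.00833333 → 8, 0.03167/0.00416667 → 7; chars 87.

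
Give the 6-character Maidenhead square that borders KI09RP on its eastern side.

Longitude subsquare r = 17; +1 → 18 = s.
The latitude characters are unchanged.

KI09sp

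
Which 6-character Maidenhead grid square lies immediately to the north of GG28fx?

GG29fa

Latitude subsquare x = 23; +1 → 24, wraps to 0 = a, carry into square.
Latitude square 8; +1 → 9.
The longitude characters are unchanged.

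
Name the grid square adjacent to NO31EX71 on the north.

NO31ex72

Latitude extended square 1; +1 → 2.
The longitude characters are unchanged.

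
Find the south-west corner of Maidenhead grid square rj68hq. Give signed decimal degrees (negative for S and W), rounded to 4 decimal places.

8.6667, 172.5833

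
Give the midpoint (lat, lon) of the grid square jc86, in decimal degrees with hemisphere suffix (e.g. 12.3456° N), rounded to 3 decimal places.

63.500° S, 17.000° E

Field J=9, C=2: +9·20° lon, +2·10° lat → SW at lon 0°, lat -70°.
Square 8, 6: +8·2° lon, +6·1° lat → SW at lon 16°, lat -64°.
Cell spans 2° lon × 1° lat. Centre is SW corner plus half of each.
latitude 63.500° S, longitude 17.000° E.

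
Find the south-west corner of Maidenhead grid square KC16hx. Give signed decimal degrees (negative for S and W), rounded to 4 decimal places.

Field K=10, C=2: +10·20° lon, +2·10° lat → SW at lon 20°, lat -70°.
Square 1, 6: +1·2° lon, +6·1° lat → SW at lon 22°, lat -64°.
Subsquare h=7, x=23: +7·0.0833333° lon, +23·0.0416667° lat → SW at lon 22.5833°, lat -63.0417°.
latitude -63.0417, longitude 22.5833.

-63.0417, 22.5833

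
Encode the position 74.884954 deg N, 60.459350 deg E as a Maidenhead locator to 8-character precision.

MQ04fv52

Add 180° to longitude and 90° to latitude: 240.45935, 164.88495.
Field: lon ⌊240.45935/20⌋ = 12 → M; lat ⌊164.88495/10⌋ = 16 → Q.
Square: lon ⌊0.45935/2⌋ = 0; lat ⌊4.88495/1⌋ = 4.
Subsquare: lon ⌊0.45935/0.0833333⌋ = 5 → f; lat ⌊0.88495/0.0416667⌋ = 21 → v.
Extended square: lon ⌊0.04268/0.00833333⌋ = 5; lat ⌊0.00995/0.00416667⌋ = 2.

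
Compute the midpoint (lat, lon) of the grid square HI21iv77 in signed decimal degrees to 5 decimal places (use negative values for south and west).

-8.09375, -35.27083

Field H=7, I=8: +7·20° lon, +8·10° lat → SW at lon -40°, lat -10°.
Square 2, 1: +2·2° lon, +1·1° lat → SW at lon -36°, lat -9°.
Subsquare i=8, v=21: +8·0.0833333° lon, +21·0.0416667° lat → SW at lon -35.3333°, lat -8.125°.
Extended square 7, 7: +7·0.00833333° lon, +7·0.00416667° lat → SW at lon -35.275°, lat -8.09583°.
Cell spans 0.00833333° lon × 0.00416667° lat. Centre is SW corner plus half of each.
latitude -8.09375, longitude -35.27083.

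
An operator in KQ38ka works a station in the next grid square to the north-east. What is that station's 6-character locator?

KQ38lb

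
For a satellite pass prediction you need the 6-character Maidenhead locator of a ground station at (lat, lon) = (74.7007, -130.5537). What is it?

CQ44rq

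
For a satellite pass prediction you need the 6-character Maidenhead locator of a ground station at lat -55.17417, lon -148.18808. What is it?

BD54vt

Offset from 180°W / 90°S: lon 31.8119°, lat 34.8258°.
Field (20°×10°, letters A–R): 31.8119/20 → 1 → B, 34.8258/10 → 3 → D; chars BD.
Square (2°×1°, digits 0–9): 11.8119/2 → 5, 4.8258/1 → 4; chars 54.
Subsquare (5′×2.5′, letters a–x): 1.8119/0.0833333 → 21 → v, 0.8258/0.0416667 → 19 → t; chars vt.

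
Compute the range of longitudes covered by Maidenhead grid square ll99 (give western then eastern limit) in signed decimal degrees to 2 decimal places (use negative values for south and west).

58.00, 60.00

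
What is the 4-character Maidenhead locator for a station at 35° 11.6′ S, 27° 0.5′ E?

KF34

Offset from 180°W / 90°S: lon 207.01°, lat 54.81°.
Field: lon ⌊207.01/20⌋ = 10 → K; lat ⌊54.81/10⌋ = 5 → F.
Square: lon ⌊7.01/2⌋ = 3; lat ⌊4.81/1⌋ = 4.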